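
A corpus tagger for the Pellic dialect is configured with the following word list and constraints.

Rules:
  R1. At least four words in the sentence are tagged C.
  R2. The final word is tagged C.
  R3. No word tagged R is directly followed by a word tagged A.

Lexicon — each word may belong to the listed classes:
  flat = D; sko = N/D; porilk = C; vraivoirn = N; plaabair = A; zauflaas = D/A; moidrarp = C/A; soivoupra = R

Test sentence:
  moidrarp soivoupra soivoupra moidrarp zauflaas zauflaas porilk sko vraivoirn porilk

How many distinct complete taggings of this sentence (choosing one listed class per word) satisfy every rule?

8

Candidates per position — 1:moidrarp {C,A}; 2:soivoupra {R}; 3:soivoupra {R}; 4:moidrarp {C,A}; 5:zauflaas {D,A}; 6:zauflaas {D,A}; 7:porilk {C}; 8:sko {N,D}; 9:vraivoirn {N}; 10:porilk {C}.
There are 32 candidate sequences in total.
Checking each against the rules leaves 8 sequences.
Count = 8.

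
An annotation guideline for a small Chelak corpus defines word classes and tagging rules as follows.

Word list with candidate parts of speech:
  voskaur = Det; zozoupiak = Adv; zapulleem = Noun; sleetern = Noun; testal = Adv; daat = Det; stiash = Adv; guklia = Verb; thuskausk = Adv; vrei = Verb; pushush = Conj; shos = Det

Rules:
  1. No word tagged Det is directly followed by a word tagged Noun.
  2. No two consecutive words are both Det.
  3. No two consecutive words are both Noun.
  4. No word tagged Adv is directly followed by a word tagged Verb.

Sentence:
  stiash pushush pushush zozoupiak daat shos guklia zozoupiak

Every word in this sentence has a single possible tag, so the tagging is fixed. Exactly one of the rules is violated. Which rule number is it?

2

Fixed tagging: Adv Conj Conj Adv Det Det Verb Adv.
Checking each rule: R1 pass, R2 fail, R3 pass, R4 pass.
Only rule 2 fails.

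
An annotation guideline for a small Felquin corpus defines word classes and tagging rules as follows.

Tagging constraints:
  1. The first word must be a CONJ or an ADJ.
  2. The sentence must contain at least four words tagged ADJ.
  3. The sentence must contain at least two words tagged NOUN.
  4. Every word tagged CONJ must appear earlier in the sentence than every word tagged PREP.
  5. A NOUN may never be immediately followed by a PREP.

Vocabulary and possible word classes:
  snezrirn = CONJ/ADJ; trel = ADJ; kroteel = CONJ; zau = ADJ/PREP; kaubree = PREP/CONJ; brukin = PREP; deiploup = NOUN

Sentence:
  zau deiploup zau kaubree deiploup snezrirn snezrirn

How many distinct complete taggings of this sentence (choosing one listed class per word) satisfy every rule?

2

Candidates per position — 1:zau {ADJ,PREP}; 2:deiploup {NOUN}; 3:zau {ADJ,PREP}; 4:kaubree {PREP,CONJ}; 5:deiploup {NOUN}; 6:snezrirn {CONJ,ADJ}; 7:snezrirn {CONJ,ADJ}.
There are 32 candidate sequences in total.
The sequences that satisfy every rule: ADJ NOUN ADJ PREP NOUN ADJ ADJ; ADJ NOUN ADJ CONJ NOUN ADJ ADJ.
Count = 2.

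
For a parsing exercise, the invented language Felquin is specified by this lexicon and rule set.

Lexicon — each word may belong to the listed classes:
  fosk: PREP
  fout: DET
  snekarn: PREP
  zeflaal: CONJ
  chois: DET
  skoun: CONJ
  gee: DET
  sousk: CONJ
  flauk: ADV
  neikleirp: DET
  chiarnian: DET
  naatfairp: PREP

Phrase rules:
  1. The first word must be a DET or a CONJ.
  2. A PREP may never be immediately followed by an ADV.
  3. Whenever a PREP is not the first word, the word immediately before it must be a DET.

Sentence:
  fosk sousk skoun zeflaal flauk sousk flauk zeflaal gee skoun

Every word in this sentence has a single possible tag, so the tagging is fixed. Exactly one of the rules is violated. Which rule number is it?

Fixed tagging: PREP CONJ CONJ CONJ ADV CONJ ADV CONJ DET CONJ.
Checking each rule: R1 ✗, R2 ✓, R3 ✓.
Only rule 1 fails.

1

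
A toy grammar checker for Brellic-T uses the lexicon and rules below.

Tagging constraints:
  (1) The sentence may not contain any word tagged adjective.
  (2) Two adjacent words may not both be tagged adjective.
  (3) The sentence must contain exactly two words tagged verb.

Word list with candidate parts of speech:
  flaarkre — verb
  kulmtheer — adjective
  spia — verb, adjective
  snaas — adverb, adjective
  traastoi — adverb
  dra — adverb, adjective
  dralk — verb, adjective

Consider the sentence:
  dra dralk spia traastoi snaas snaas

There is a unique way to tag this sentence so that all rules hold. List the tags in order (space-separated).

adverb verb verb adverb adverb adverb

Candidates per position — 1:dra {adverb,adjective}; 2:dralk {verb,adjective}; 3:spia {verb,adjective}; 4:traastoi {adverb}; 5:snaas {adverb,adjective}; 6:snaas {adverb,adjective}.
Word 1 cannot be adjective — rule 1 would then fail for every completion. It is adverb.
Word 2 cannot be adjective — rule 1 would then fail for every completion. It is verb.
Word 3 cannot be adjective — rule 1 would then fail for every completion. It is verb.
Word 5 cannot be adjective — rule 1 would then fail for every completion. It is adverb.
Word 6 cannot be adjective — rule 1 would then fail for every completion. It is adverb.
That leaves exactly one tagging: adverb verb verb adverb adverb adverb.
Verifying each rule — rule 1 ok; rule 2 ok; rule 3 ok.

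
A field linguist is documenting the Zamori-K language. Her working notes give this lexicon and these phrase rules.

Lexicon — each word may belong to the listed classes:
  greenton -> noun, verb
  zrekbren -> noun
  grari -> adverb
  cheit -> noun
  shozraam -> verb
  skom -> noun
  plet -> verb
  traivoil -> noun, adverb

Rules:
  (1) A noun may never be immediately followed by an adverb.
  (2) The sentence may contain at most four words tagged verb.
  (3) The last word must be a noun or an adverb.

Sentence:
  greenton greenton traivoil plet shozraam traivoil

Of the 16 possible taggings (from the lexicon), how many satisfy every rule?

12

Candidates per position — 1:greenton {noun,verb}; 2:greenton {noun,verb}; 3:traivoil {noun,adverb}; 4:plet {verb}; 5:shozraam {verb}; 6:traivoil {noun,adverb}.
There are 16 candidate sequences in total.
Checking each against the rules leaves 12 sequences.
Count = 12.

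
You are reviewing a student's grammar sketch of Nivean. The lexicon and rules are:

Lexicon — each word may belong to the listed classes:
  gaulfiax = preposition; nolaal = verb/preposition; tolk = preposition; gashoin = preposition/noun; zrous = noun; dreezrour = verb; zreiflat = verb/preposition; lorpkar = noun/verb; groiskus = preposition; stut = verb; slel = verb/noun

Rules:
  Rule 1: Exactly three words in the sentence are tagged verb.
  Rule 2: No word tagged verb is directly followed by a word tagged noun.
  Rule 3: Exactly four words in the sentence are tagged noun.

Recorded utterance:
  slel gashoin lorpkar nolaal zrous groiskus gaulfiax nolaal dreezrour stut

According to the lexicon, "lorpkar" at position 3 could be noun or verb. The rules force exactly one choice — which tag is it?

noun

Candidates per position — 1:slel {verb,noun}; 2:gashoin {preposition,noun}; 3:lorpkar {noun,verb}; 4:nolaal {verb,preposition}; 5:zrous {noun}; 6:groiskus {preposition}; 7:gaulfiax {preposition}; 8:nolaal {verb,preposition}; 9:dreezrour {verb}; 10:stut {verb}.
If word 1 were verb, no tagging could satisfy rule 3; so word 1 is noun.
If word 2 were preposition, no tagging could satisfy rule 3; so word 2 is noun.
If word 3 were verb, no tagging could satisfy rule 3; so word 3 is noun.
If word 4 were verb, no tagging could satisfy rule 2; so word 4 is preposition.
If word 8 were preposition, no tagging could satisfy rule 1; so word 8 is verb.
The unique satisfying tagging is: noun noun noun preposition noun preposition preposition verb verb verb.
Verifying each rule — rule 1 holds; rule 2 holds; rule 3 holds.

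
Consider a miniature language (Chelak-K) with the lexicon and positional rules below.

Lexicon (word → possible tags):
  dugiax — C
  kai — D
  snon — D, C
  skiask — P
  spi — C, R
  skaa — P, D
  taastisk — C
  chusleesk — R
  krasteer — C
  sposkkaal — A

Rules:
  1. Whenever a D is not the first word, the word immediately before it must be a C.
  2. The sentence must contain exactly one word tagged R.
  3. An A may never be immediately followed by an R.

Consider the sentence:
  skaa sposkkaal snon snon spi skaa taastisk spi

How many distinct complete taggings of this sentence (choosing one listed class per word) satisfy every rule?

Candidates per position — 1:skaa {P,D}; 2:sposkkaal {A}; 3:snon {D,C}; 4:snon {D,C}; 5:spi {C,R}; 6:skaa {P,D}; 7:taastisk {C}; 8:spi {C,R}.
There are 64 candidate sequences in total.
Checking each against the rules leaves 12 sequences.
Count = 12.

12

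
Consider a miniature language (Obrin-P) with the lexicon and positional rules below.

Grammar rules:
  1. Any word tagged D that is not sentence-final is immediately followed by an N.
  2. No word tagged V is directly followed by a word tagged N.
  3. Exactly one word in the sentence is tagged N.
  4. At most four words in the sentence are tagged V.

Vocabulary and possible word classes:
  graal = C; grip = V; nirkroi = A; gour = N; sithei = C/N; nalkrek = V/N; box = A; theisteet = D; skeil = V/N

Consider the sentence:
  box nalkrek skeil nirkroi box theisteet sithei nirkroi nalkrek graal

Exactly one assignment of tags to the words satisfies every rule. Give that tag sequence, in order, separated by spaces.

A V V A A D N A V C

Candidates per position — 1:box {A}; 2:nalkrek {V,N}; 3:skeil {V,N}; 4:nirkroi {A}; 5:box {A}; 6:theisteet {D}; 7:sithei {C,N}; 8:nirkroi {A}; 9:nalkrek {V,N}; 10:graal {C}.
Position 7: C is ruled out by rule 1; that leaves N.
Position 9: N is ruled out by rule 3; that leaves V.
Position 2: N is ruled out by rule 3; that leaves V.
Position 3: N is ruled out by rule 2; that leaves V.
So the tagging must be: A V V A A D N A V C.
Check: rule 1 holds; rule 2 holds; rule 3 holds; rule 4 holds.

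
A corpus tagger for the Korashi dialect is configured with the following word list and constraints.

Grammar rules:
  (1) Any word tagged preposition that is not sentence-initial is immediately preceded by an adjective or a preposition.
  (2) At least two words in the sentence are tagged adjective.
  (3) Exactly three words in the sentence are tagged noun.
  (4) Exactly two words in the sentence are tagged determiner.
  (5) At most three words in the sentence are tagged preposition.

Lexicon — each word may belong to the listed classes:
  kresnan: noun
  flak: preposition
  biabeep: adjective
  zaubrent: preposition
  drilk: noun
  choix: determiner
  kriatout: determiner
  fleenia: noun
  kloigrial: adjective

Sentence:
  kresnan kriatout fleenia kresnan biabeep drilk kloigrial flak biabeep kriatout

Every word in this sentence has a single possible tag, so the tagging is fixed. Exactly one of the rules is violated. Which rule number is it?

Fixed tagging: noun determiner noun noun adjective noun adjective preposition adjective determiner.
Applying the rules: R1 ok, R2 ok, R3 fails, R4 ok, R5 ok.
Only rule 3 fails.

3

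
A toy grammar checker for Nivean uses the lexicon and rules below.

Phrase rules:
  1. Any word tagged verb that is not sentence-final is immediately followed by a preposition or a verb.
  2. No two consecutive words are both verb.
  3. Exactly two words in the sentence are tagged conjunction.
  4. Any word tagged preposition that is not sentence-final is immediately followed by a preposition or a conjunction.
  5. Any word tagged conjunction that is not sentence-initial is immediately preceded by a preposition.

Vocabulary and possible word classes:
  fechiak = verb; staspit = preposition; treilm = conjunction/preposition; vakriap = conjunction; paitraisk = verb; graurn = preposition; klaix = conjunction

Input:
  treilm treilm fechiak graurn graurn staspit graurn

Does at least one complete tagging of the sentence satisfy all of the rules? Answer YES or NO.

NO

Candidates per position — 1:treilm {conjunction,preposition}; 2:treilm {conjunction,preposition}; 3:fechiak {verb}; 4:graurn {preposition}; 5:graurn {preposition}; 6:staspit {preposition}; 7:graurn {preposition}.
Every candidate sequence violates at least one rule; no consistent tagging exists.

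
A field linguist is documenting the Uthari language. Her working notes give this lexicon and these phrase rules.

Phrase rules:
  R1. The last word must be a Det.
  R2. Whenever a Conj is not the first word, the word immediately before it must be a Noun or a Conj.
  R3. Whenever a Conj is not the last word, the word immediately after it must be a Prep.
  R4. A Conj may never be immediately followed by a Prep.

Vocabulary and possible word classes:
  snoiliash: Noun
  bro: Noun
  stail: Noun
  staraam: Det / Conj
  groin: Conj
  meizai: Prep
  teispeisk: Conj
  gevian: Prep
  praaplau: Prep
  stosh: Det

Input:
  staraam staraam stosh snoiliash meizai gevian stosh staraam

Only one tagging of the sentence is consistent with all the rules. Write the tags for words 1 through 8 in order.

Candidates per position — 1:staraam {Det,Conj}; 2:staraam {Det,Conj}; 3:stosh {Det}; 4:snoiliash {Noun}; 5:meizai {Prep}; 6:gevian {Prep}; 7:stosh {Det}; 8:staraam {Det,Conj}.
At position 1, choosing Conj makes rule 3 impossible to satisfy; hence Det.
At position 2, choosing Conj makes rule 2 impossible to satisfy; hence Det.
At position 8, choosing Conj makes rule 1 impossible to satisfy; hence Det.
So the tagging must be: Det Det Det Noun Prep Prep Det Det.
Check: rule 1 ✓; rule 2 ✓; rule 3 ✓; rule 4 ✓.

Det Det Det Noun Prep Prep Det Det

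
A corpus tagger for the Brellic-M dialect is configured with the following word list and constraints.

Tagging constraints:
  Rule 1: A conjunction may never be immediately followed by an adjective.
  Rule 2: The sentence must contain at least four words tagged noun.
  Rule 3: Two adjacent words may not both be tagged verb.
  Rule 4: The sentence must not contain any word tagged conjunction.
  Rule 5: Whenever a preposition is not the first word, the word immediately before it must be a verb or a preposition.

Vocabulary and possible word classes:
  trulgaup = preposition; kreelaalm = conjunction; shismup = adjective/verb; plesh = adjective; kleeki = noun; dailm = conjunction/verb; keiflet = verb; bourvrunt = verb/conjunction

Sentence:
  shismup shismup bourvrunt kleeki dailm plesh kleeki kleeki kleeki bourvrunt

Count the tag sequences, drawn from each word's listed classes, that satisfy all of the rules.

2

Candidates per position — 1:shismup {adjective,verb}; 2:shismup {adjective,verb}; 3:bourvrunt {verb,conjunction}; 4:kleeki {noun}; 5:dailm {conjunction,verb}; 6:plesh {adjective}; 7:kleeki {noun}; 8:kleeki {noun}; 9:kleeki {noun}; 10:bourvrunt {verb,conjunction}.
There are 32 candidate sequences in total.
The sequences that satisfy every rule: adjective adjective verb noun verb adjective noun noun noun verb; verb adjective verb noun verb adjective noun noun noun verb.
Count = 2.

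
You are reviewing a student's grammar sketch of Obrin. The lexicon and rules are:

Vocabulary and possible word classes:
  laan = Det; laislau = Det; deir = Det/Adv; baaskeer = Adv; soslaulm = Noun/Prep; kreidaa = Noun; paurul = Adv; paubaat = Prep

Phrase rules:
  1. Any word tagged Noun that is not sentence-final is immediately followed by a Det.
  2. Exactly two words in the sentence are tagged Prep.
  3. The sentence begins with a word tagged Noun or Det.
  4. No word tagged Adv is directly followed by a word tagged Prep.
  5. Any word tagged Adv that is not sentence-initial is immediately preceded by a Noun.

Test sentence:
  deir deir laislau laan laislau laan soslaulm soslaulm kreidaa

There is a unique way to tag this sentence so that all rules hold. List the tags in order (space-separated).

Candidates per position — 1:deir {Det,Adv}; 2:deir {Det,Adv}; 3:laislau {Det}; 4:laan {Det}; 5:laislau {Det}; 6:laan {Det}; 7:soslaulm {Noun,Prep}; 8:soslaulm {Noun,Prep}; 9:kreidaa {Noun}.
Position 1: Adv is ruled out by rule 3; that leaves Det.
Position 2: Adv is ruled out by rule 5; that leaves Det.
Position 7: Noun is ruled out by rule 1; that leaves Prep.
Position 8: Noun is ruled out by rule 1; that leaves Prep.
So the tagging must be: Det Det Det Det Det Det Prep Prep Noun.
Check: rule 1 holds; rule 2 holds; rule 3 holds; rule 4 holds; rule 5 holds.

Det Det Det Det Det Det Prep Prep Noun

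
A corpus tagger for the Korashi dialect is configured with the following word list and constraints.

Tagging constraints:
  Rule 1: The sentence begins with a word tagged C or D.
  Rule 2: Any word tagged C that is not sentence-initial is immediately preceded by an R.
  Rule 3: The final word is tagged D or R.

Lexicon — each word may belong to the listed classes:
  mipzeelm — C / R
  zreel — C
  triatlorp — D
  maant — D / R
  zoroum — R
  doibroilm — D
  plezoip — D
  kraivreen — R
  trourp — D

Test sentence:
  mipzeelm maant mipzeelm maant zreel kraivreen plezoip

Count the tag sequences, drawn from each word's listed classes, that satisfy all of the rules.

Candidates per position — 1:mipzeelm {C,R}; 2:maant {D,R}; 3:mipzeelm {C,R}; 4:maant {D,R}; 5:zreel {C}; 6:kraivreen {R}; 7:plezoip {D}.
There are 16 candidate sequences in total.
The sequences that satisfy every rule: C D R R C R D; C R C R C R D; C R R R C R D.
Count = 3.

3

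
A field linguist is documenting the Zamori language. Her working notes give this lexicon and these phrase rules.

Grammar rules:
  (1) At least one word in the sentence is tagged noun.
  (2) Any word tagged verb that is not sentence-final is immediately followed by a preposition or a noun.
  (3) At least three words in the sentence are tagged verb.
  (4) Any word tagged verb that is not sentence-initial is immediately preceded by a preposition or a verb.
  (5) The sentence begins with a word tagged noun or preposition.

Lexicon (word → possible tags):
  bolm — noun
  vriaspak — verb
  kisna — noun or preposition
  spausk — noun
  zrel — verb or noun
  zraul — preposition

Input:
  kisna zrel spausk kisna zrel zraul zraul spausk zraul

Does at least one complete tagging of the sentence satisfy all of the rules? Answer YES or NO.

NO

Candidates per position — 1:kisna {noun,preposition}; 2:zrel {verb,noun}; 3:spausk {noun}; 4:kisna {noun,preposition}; 5:zrel {verb,noun}; 6:zraul {preposition}; 7:zraul {preposition}; 8:spausk {noun}; 9:zraul {preposition}.
Rule 3 cannot be satisfied by any choice of tags from the lexicon.
So there is no consistent tagging.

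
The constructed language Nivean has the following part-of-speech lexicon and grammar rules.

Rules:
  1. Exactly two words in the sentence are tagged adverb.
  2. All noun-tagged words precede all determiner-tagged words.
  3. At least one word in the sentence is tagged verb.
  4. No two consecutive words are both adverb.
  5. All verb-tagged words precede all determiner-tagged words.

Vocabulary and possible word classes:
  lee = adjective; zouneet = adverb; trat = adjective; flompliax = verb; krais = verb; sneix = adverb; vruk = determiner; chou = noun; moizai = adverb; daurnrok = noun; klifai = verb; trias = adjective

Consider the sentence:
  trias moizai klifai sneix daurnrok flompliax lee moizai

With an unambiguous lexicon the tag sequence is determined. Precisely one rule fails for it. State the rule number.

Fixed tagging: adjective adverb verb adverb noun verb adjective adverb.
Rule check: R1 violated, R2 holds, R3 holds, R4 holds, R5 holds.
Only rule 1 fails.

1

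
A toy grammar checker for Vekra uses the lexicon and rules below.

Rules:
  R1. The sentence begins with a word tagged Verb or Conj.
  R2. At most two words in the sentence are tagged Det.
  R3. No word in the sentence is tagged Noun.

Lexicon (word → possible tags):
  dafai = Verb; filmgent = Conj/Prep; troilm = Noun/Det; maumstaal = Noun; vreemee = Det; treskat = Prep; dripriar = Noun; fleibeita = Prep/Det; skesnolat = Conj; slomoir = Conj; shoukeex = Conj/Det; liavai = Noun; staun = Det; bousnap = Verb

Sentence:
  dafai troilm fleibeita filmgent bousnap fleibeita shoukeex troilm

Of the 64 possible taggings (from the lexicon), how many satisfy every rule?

2

Candidates per position — 1:dafai {Verb}; 2:troilm {Noun,Det}; 3:fleibeita {Prep,Det}; 4:filmgent {Conj,Prep}; 5:bousnap {Verb}; 6:fleibeita {Prep,Det}; 7:shoukeex {Conj,Det}; 8:troilm {Noun,Det}.
There are 64 candidate sequences in total.
The sequences that satisfy every rule: Verb Det Prep Conj Verb Prep Conj Det; Verb Det Prep Prep Verb Prep Conj Det.
Count = 2.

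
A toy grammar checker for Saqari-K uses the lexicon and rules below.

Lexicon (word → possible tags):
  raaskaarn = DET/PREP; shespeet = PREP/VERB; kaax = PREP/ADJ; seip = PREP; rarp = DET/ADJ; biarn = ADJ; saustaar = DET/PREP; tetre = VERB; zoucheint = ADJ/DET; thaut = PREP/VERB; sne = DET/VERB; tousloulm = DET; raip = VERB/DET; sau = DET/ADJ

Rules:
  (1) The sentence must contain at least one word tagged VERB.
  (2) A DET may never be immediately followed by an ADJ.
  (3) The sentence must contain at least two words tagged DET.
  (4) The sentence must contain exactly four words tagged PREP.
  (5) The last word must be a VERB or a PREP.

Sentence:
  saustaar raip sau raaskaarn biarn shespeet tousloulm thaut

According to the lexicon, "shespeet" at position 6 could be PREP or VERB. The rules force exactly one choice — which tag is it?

Candidates per position — 1:saustaar {DET,PREP}; 2:raip {VERB,DET}; 3:sau {DET,ADJ}; 4:raaskaarn {DET,PREP}; 5:biarn {ADJ}; 6:shespeet {PREP,VERB}; 7:tousloulm {DET}; 8:thaut {PREP,VERB}.
At position 1, choosing DET makes rule 4 impossible to satisfy; hence PREP.
At position 4, choosing DET makes rule 2 impossible to satisfy; hence PREP.
At position 6, choosing VERB makes rule 4 impossible to satisfy; hence PREP.
At position 8, choosing VERB makes rule 4 impossible to satisfy; hence PREP.
At position 2, choosing DET makes rule 1 impossible to satisfy; hence VERB.
At position 3, choosing ADJ makes rule 3 impossible to satisfy; hence DET.
That leaves exactly one tagging: PREP VERB DET PREP ADJ PREP DET PREP.
Verifying each rule — rule 1 holds; rule 2 holds; rule 3 holds; rule 4 holds; rule 5 holds.

PREP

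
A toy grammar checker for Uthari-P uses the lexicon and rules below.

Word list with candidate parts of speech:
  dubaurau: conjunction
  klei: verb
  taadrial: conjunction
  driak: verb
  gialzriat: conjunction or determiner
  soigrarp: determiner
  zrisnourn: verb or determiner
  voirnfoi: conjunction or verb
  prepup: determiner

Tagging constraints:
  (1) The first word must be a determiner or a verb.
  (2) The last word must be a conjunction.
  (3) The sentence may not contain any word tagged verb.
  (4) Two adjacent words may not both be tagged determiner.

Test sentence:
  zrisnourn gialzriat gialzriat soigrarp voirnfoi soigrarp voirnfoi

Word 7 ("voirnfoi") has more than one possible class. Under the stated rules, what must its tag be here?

conjunction

Candidates per position — 1:zrisnourn {verb,determiner}; 2:gialzriat {conjunction,determiner}; 3:gialzriat {conjunction,determiner}; 4:soigrarp {determiner}; 5:voirnfoi {conjunction,verb}; 6:soigrarp {determiner}; 7:voirnfoi {conjunction,verb}.
If word 1 were verb, no tagging could satisfy rule 3; so word 1 is determiner.
If word 2 were determiner, no tagging could satisfy rule 4; so word 2 is conjunction.
If word 3 were determiner, no tagging could satisfy rule 4; so word 3 is conjunction.
If word 5 were verb, no tagging could satisfy rule 3; so word 5 is conjunction.
If word 7 were verb, no tagging could satisfy rule 2; so word 7 is conjunction.
The only consistent sequence is: determiner conjunction conjunction determiner conjunction determiner conjunction.
Check: rule 1 satisfied; rule 2 satisfied; rule 3 satisfied; rule 4 satisfied.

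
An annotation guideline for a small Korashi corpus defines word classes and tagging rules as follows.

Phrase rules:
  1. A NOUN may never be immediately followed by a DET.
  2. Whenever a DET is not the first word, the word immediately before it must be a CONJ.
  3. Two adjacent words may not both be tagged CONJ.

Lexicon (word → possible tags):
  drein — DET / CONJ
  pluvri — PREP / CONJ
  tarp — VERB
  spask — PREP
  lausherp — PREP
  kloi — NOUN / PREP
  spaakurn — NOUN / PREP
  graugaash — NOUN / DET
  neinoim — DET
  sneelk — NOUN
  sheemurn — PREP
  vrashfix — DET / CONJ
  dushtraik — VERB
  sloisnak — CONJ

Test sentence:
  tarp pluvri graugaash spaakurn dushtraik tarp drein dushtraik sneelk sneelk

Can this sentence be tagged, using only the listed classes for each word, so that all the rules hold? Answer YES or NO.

YES

Candidates per position — 1:tarp {VERB}; 2:pluvri {PREP,CONJ}; 3:graugaash {NOUN,DET}; 4:spaakurn {NOUN,PREP}; 5:dushtraik {VERB}; 6:tarp {VERB}; 7:drein {DET,CONJ}; 8:dushtraik {VERB}; 9:sneelk {NOUN}; 10:sneelk {NOUN}.
One satisfying assignment: VERB PREP NOUN NOUN VERB VERB CONJ VERB NOUN NOUN.
Checking: rule 1 ✓; rule 2 ✓; rule 3 ✓.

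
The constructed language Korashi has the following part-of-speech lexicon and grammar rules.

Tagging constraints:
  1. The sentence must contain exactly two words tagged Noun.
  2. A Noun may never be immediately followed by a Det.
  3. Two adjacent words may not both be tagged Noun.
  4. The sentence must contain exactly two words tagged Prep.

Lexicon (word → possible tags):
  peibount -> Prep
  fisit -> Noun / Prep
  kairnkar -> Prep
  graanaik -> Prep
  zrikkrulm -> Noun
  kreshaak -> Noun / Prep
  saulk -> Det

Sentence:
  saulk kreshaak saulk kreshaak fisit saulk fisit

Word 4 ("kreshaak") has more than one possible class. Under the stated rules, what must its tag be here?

Candidates per position — 1:saulk {Det}; 2:kreshaak {Noun,Prep}; 3:saulk {Det}; 4:kreshaak {Noun,Prep}; 5:fisit {Noun,Prep}; 6:saulk {Det}; 7:fisit {Noun,Prep}.
If word 2 were Noun, no tagging could satisfy rule 2; so word 2 is Prep.
If word 5 were Noun, no tagging could satisfy rule 2; so word 5 is Prep.
If word 7 were Prep, no tagging could satisfy rule 1; so word 7 is Noun.
If word 4 were Prep, no tagging could satisfy rule 1; so word 4 is Noun.
The unique satisfying tagging is: Det Prep Det Noun Prep Det Noun.
Checking: rule 1 ✓; rule 2 ✓; rule 3 ✓; rule 4 ✓.

Noun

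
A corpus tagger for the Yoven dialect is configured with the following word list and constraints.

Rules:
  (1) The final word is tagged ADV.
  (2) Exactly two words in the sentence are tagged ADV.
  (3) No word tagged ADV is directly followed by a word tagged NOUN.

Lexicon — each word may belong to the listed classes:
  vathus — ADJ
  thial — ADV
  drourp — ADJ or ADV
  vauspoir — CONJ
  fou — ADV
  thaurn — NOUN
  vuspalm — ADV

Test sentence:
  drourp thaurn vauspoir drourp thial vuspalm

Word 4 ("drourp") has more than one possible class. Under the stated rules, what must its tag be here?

ADJ

Candidates per position — 1:drourp {ADJ,ADV}; 2:thaurn {NOUN}; 3:vauspoir {CONJ}; 4:drourp {ADJ,ADV}; 5:thial {ADV}; 6:vuspalm {ADV}.
At position 1, choosing ADV makes rule 2 impossible to satisfy; hence ADJ.
At position 4, choosing ADV makes rule 2 impossible to satisfy; hence ADJ.
So the tagging must be: ADJ NOUN CONJ ADJ ADV ADV.
Rule-by-rule: rule 1 holds; rule 2 holds; rule 3 holds.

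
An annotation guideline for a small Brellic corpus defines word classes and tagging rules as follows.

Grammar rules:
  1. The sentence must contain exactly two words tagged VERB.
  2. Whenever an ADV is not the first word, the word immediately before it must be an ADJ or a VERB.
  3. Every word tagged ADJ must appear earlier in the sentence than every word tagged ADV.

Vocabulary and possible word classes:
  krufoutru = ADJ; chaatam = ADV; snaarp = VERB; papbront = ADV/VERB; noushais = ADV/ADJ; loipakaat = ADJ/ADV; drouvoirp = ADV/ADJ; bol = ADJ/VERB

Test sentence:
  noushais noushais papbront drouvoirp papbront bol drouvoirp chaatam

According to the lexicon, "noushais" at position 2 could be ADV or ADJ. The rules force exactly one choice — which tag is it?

Candidates per position — 1:noushais {ADV,ADJ}; 2:noushais {ADV,ADJ}; 3:papbront {ADV,VERB}; 4:drouvoirp {ADV,ADJ}; 5:papbront {ADV,VERB}; 6:bol {ADJ,VERB}; 7:drouvoirp {ADV,ADJ}; 8:chaatam {ADV}.
Position 7: tagging it ADV would leave rule 2 unsatisfiable, so it must be ADJ.
Position 1: tagging it ADV would leave rule 3 unsatisfiable, so it must be ADJ.
Position 2: tagging it ADV would leave rule 3 unsatisfiable, so it must be ADJ.
Position 3: tagging it ADV would leave rule 3 unsatisfiable, so it must be VERB.
Position 4: tagging it ADV would leave rule 3 unsatisfiable, so it must be ADJ.
Position 5: tagging it ADV would leave rule 3 unsatisfiable, so it must be VERB.
Position 6: tagging it VERB would leave rule 1 unsatisfiable, so it must be ADJ.
That leaves exactly one tagging: ADJ ADJ VERB ADJ VERB ADJ ADJ ADV.
Verifying each rule — rule 1 ✓; rule 2 ✓; rule 3 ✓.

ADJ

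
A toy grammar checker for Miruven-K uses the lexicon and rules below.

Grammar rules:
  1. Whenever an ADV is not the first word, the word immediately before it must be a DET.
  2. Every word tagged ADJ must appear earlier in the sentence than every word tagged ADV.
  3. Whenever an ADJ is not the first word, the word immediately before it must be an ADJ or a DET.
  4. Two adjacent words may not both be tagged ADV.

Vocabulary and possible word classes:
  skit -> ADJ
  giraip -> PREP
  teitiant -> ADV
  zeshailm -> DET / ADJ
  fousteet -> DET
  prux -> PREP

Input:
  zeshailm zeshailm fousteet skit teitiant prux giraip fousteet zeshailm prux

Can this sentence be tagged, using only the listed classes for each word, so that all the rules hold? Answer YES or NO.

Candidates per position — 1:zeshailm {DET,ADJ}; 2:zeshailm {DET,ADJ}; 3:fousteet {DET}; 4:skit {ADJ}; 5:teitiant {ADV}; 6:prux {PREP}; 7:giraip {PREP}; 8:fousteet {DET}; 9:zeshailm {DET,ADJ}; 10:prux {PREP}.
Rule 1 cannot be satisfied by any choice of tags from the lexicon.
So there is no consistent tagging.

NO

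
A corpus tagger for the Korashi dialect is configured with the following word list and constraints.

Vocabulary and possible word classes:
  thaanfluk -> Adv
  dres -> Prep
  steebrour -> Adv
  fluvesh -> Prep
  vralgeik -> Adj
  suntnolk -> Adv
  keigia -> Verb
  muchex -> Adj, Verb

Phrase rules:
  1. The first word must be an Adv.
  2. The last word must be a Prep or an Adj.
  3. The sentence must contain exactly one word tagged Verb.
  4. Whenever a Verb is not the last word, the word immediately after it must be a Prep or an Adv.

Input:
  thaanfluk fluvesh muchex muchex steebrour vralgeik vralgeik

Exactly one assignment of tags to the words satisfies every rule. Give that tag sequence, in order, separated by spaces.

Adv Prep Adj Verb Adv Adj Adj

Candidates per position — 1:thaanfluk {Adv}; 2:fluvesh {Prep}; 3:muchex {Adj,Verb}; 4:muchex {Adj,Verb}; 5:steebrour {Adv}; 6:vralgeik {Adj}; 7:vralgeik {Adj}.
If word 3 were Verb, no tagging could satisfy rule 4; so word 3 is Adj.
If word 4 were Adj, no tagging could satisfy rule 3; so word 4 is Verb.
That leaves exactly one tagging: Adv Prep Adj Verb Adv Adj Adj.
Verifying each rule — rule 1 ✓; rule 2 ✓; rule 3 ✓; rule 4 ✓.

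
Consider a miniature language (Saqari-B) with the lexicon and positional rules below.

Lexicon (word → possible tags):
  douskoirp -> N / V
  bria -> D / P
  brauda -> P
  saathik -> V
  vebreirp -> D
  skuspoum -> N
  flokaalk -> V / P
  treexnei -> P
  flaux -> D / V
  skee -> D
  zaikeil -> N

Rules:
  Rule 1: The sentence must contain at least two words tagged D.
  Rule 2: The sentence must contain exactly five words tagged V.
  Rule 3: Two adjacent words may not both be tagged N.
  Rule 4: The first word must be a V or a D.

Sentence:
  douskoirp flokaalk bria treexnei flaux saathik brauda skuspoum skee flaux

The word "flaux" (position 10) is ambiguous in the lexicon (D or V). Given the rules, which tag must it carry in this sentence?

V

Candidates per position — 1:douskoirp {N,V}; 2:flokaalk {V,P}; 3:bria {D,P}; 4:treexnei {P}; 5:flaux {D,V}; 6:saathik {V}; 7:brauda {P}; 8:skuspoum {N}; 9:skee {D}; 10:flaux {D,V}.
At position 1, choosing N makes rule 2 impossible to satisfy; hence V.
At position 2, choosing P makes rule 2 impossible to satisfy; hence V.
At position 5, choosing D makes rule 2 impossible to satisfy; hence V.
At position 10, choosing D makes rule 2 impossible to satisfy; hence V.
At position 3, choosing P makes rule 1 impossible to satisfy; hence D.
So the tagging must be: V V D P V V P N D V.
Rule-by-rule: rule 1 satisfied; rule 2 satisfied; rule 3 satisfied; rule 4 satisfied.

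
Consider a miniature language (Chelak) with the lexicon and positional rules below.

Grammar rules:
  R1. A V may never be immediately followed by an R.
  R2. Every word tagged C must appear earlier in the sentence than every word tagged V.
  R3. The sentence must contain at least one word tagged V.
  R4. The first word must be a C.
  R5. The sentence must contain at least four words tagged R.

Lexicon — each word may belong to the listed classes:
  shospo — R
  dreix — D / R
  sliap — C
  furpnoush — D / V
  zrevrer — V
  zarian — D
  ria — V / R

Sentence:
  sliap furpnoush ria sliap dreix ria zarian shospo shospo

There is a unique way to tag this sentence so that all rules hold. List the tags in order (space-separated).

C D R C R V D R R

Candidates per position — 1:sliap {C}; 2:furpnoush {D,V}; 3:ria {V,R}; 4:sliap {C}; 5:dreix {D,R}; 6:ria {V,R}; 7:zarian {D}; 8:shospo {R}; 9:shospo {R}.
At position 2, choosing V makes rule 2 impossible to satisfy; hence D.
At position 3, choosing V makes rule 2 impossible to satisfy; hence R.
At position 6, choosing R makes rule 3 impossible to satisfy; hence V.
At position 5, choosing D makes rule 5 impossible to satisfy; hence R.
The only consistent sequence is: C D R C R V D R R.
Rule-by-rule: rule 1 ✓; rule 2 ✓; rule 3 ✓; rule 4 ✓; rule 5 ✓.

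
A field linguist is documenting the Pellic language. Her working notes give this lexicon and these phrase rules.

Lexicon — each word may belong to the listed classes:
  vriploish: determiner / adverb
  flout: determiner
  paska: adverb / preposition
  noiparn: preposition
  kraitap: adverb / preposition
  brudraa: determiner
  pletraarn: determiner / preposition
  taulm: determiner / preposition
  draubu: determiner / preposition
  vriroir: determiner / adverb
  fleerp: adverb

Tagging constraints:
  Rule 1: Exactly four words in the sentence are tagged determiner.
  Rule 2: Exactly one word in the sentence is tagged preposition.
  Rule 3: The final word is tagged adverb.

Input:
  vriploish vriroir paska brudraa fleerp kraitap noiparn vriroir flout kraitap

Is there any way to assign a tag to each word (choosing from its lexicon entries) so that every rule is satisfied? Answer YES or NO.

Candidates per position — 1:vriploish {determiner,adverb}; 2:vriroir {determiner,adverb}; 3:paska {adverb,preposition}; 4:brudraa {determiner}; 5:fleerp {adverb}; 6:kraitap {adverb,preposition}; 7:noiparn {preposition}; 8:vriroir {determiner,adverb}; 9:flout {determiner}; 10:kraitap {adverb,preposition}.
One satisfying assignment: determiner determiner adverb determiner adverb adverb preposition adverb determiner adverb.
Checking: rule 1 satisfied; rule 2 satisfied; rule 3 satisfied.

YES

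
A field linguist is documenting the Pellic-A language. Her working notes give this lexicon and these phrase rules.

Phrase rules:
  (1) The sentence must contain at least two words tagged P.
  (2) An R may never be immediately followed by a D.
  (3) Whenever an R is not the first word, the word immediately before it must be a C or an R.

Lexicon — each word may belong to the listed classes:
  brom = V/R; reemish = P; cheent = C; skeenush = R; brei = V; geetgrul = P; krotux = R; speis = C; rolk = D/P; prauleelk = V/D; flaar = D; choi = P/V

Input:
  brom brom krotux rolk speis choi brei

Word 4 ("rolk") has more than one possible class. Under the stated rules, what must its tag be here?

Candidates per position — 1:brom {V,R}; 2:brom {V,R}; 3:krotux {R}; 4:rolk {D,P}; 5:speis {C}; 6:choi {P,V}; 7:brei {V}.
At position 1, choosing V makes rule 3 impossible to satisfy; hence R.
At position 2, choosing V makes rule 3 impossible to satisfy; hence R.
At position 4, choosing D makes rule 1 impossible to satisfy; hence P.
At position 6, choosing V makes rule 1 impossible to satisfy; hence P.
The only consistent sequence is: R R R P C P V.
Check: rule 1 ok; rule 2 ok; rule 3 ok.

P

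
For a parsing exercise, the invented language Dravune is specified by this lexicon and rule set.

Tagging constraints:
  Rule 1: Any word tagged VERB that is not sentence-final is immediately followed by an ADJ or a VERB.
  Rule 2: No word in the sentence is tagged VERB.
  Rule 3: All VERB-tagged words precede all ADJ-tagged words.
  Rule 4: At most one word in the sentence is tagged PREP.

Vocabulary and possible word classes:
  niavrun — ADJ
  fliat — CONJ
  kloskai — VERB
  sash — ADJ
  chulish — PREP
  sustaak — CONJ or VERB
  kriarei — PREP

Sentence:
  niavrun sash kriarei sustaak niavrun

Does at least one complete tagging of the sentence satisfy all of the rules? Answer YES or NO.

Candidates per position — 1:niavrun {ADJ}; 2:sash {ADJ}; 3:kriarei {PREP}; 4:sustaak {CONJ,VERB}; 5:niavrun {ADJ}.
One satisfying assignment: ADJ ADJ PREP CONJ ADJ.
Rule-by-rule: rule 1 ok; rule 2 ok; rule 3 ok; rule 4 ok.

YES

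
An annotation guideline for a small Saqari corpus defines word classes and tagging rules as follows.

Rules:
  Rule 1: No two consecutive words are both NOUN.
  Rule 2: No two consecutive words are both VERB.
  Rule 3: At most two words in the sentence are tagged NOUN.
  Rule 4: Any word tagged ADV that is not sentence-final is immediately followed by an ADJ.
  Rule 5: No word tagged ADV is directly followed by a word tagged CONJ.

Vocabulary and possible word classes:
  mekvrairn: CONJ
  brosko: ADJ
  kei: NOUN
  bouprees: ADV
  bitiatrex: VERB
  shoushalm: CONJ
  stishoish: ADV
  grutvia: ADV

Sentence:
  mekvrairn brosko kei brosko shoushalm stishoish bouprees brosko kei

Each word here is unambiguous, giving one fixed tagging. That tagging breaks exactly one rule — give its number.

Fixed tagging: CONJ ADJ NOUN ADJ CONJ ADV ADV ADJ NOUN.
Checking each rule: R1 ok, R2 ok, R3 ok, R4 fails, R5 ok.
Only rule 4 fails.

4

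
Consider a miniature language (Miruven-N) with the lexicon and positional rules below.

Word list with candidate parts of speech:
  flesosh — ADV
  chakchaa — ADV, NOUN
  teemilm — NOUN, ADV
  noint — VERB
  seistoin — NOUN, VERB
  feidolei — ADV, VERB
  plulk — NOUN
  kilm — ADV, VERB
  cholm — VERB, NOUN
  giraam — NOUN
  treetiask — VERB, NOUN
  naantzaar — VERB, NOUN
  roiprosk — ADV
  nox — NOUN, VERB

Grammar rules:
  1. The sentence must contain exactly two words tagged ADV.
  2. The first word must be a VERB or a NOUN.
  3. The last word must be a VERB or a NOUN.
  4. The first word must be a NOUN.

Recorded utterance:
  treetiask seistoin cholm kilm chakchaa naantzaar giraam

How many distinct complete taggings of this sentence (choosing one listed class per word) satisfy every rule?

Candidates per position — 1:treetiask {VERB,NOUN}; 2:seistoin {NOUN,VERB}; 3:cholm {VERB,NOUN}; 4:kilm {ADV,VERB}; 5:chakchaa {ADV,NOUN}; 6:naantzaar {VERB,NOUN}; 7:giraam {NOUN}.
There are 64 candidate sequences in total.
Checking each against the rules leaves 8 sequences.
Count = 8.

8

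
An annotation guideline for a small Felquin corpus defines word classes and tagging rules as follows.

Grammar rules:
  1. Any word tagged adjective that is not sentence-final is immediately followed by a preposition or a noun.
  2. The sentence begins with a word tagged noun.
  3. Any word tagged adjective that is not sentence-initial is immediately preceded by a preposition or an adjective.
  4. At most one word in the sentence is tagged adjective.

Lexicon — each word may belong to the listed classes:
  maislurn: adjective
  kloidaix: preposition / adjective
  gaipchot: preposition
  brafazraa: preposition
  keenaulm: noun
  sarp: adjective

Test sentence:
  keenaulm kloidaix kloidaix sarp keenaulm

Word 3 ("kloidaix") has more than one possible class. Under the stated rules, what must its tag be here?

Candidates per position — 1:keenaulm {noun}; 2:kloidaix {preposition,adjective}; 3:kloidaix {preposition,adjective}; 4:sarp {adjective}; 5:keenaulm {noun}.
At position 2, choosing adjective makes rule 3 impossible to satisfy; hence preposition.
At position 3, choosing adjective makes rule 1 impossible to satisfy; hence preposition.
The unique satisfying tagging is: noun preposition preposition adjective noun.
Check: rule 1 holds; rule 2 holds; rule 3 holds; rule 4 holds.

preposition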